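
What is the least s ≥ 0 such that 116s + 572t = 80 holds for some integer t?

Reduce mod 572: 116s ≡ 80 (mod 572). With g = gcd(116, 572) = 4 dividing 80, divide through: 29s ≡ 20 (mod 143).
Since gcd(29, 143) = 1, s ≡ 20·(29)⁻¹ ≡ 50 (mod 143). Smallest non-negative: 50.

50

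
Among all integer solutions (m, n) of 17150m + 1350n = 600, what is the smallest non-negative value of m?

12

Reduce mod 1350: 17150m ≡ 600 (mod 1350). With g = gcd(17150, 1350) = 50 dividing 600, divide through: 343m ≡ 12 (mod 27).
Since gcd(343, 27) = 1, m ≡ 12·(343)⁻¹ ≡ 12 (mod 27). Smallest non-negative: 12.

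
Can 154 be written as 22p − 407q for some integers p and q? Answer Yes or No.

By Bézout, 22p − 407q = 154 has integer solutions iff gcd(22, 407) | 154.
Euclid: 407 = 18·22 + 11; 22 = 2·11 + 0. gcd = 11; 154 mod 11 = 0. Yes.

Yes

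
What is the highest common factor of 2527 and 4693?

Euclid: 4693 = 1·2527 + 2166; 2527 = 1·2166 + 361; 2166 = 6·361 + 0. Last nonzero remainder: 361.

361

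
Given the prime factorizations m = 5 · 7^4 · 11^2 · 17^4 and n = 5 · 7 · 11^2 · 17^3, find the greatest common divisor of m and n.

20806555

min exponent per shared prime: 5 · 7 · 11^2 · 17^3 = 20806555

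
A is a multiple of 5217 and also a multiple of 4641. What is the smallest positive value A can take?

5217 = 3 · 37 · 47; 4641 = 3 · 7 · 13 · 17
max exponents: 3 · 7 · 13 · 17 · 37 · 47 = 8070699

8070699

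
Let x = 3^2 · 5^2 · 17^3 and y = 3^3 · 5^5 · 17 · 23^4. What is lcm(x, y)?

116003714034375

max exponent per prime: 3^3 · 5^5 · 17^3 · 23^4 = 116003714034375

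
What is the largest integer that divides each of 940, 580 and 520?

gcd(940, 580): 940 = 1·580 + 360; 580 = 1·360 + 220; 360 = 1·220 + 140; 220 = 1·140 + 80; 140 = 1·80 + 60; 80 = 1·60 + 20; 60 = 3·20 + 0 → 20
gcd(20, 520): 520 = 26·20 + 0 → 20

20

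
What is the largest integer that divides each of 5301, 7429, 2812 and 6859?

19

gcd(5301, 7429): 7429 = 1·5301 + 2128; 5301 = 2·2128 + 1045; 2128 = 2·1045 + 38; 1045 = 27·38 + 19; 38 = 2·19 + 0 → 19
gcd(19, 2812): 2812 = 148·19 + 0 → 19
gcd(19, 6859): 6859 = 361·19 + 0 → 19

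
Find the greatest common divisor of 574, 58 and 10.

574 = 2 · 7 · 41; 58 = 2 · 29; 10 = 2 · 5
gcd takes min exponent of each prime: 2 = 2

2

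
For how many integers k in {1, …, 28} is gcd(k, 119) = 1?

Prime factors of 119: 7, 17. Count integers ≤ 28 divisible by none of them.
By inclusion–exclusion: 28 − ⌊28/7⌋ − ⌊28/17⌋ + ⌊28/119⌋ = 23.

23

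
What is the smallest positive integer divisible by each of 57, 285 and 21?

1995

lcm(57, 285) = 57·285/gcd = 16245/57 = 285
lcm(285, 21) = 285·21/gcd = 5985/3 = 1995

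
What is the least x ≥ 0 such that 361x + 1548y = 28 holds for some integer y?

892

gcd(361, 1548) = 1 (Euclid: 1548 = 4·361 + 104; 361 = 3·104 + 49; 104 = 2·49 + 6; 49 = 8·6 + 1; 6 = 6·1 + 0), and 1 | 28.
Extended Euclid: 361·(253) + 1548·(-59) = 1. Scale by 28: x₀ = 7084.
General solution x = x₀ + 1548t; reducing mod 1548 gives x = 892 (and y = -208).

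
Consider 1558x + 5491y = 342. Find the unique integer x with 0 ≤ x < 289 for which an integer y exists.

113

Reduce mod 5491: 1558x ≡ 342 (mod 5491). With g = gcd(1558, 5491) = 19 dividing 342, divide through: 82x ≡ 18 (mod 289).
Since gcd(82, 289) = 1, x ≡ 18·(82)⁻¹ ≡ 113 (mod 289). Smallest non-negative: 113.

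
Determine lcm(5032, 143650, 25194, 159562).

23024796600

5032 = 2³ · 17 · 37; 143650 = 2 · 5² · 13² · 17; 25194 = 2 · 3 · 13 · 17 · 19; 159562 = 2 · 13 · 17 · 19²
lcm takes max exponent of each prime: 2³ · 3 · 5² · 13² · 17 · 19² · 37 = 23024796600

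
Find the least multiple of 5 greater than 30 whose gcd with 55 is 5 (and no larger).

Multiples of 5 above 30: 5·7, 5·8, … . Need the cofactor coprime to 55/5 = 11.
Checking s = 7, 8, … the first with gcd(s, 11) = 1 is s = 7, giving 35.

35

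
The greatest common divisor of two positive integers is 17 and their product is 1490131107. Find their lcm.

gcd·lcm = product, so lcm = 1490131107/17 = 87654771.

87654771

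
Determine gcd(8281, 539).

49

Euclid: 8281 = 15·539 + 196; 539 = 2·196 + 147; 196 = 1·147 + 49; 147 = 3·49 + 0. Last nonzero remainder: 49.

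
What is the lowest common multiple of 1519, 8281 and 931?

lcm(1519, 8281) = 1519·8281/gcd = 12578839/49 = 256711
lcm(256711, 931) = 256711·931/gcd = 238997941/49 = 4877509

4877509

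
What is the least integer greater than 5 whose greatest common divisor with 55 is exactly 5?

10

55 = 5·11. Any x with gcd(x, 55) = 5 is a multiple of 5, say 5s, with s coprime to 11.
Need s > 5/5, so s ≥ 2. First s ≥ 2 with gcd(s, 11) = 1 is s = 2. Thus x = 5·2 = 10.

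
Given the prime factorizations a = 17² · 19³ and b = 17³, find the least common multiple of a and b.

max exponent per prime: 17³ · 19³ = 33698267

33698267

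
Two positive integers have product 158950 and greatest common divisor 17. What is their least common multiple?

9350

Since gcd(p,q)·lcm(p,q) = pq, lcm = 158950/17 = 9350.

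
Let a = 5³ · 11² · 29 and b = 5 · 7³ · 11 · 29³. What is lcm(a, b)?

126527083375

max exponent per prime: 5³ · 7³ · 11² · 29³ = 126527083375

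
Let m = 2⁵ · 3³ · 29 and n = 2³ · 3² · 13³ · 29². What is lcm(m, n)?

1596392928

max exponent per prime: 2⁵ · 3³ · 13³ · 29² = 1596392928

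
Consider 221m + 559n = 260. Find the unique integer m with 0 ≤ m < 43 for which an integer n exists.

29

Euclid: 559 = 2·221 + 117; 221 = 1·117 + 104; 117 = 1·104 + 13; 104 = 8·13 + 0 → gcd = 13; 260 = 13·20.
Back-substitution yields 221·(-5) + 559·(2) = 13, so one solution is m = -5·20 = -100, n = 2·20 = 40.
Solutions in m differ by 559/13 = 43; the one in [0, 43) is -100 mod 43 = 29.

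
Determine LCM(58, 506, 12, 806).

35481732

58 = 2 · 29; 506 = 2 · 11 · 23; 12 = 2² · 3; 806 = 2 · 13 · 31
lcm takes max exponent of each prime: 2² · 3 · 11 · 13 · 23 · 29 · 31 = 35481732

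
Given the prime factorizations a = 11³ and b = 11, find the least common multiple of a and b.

max exponent per prime: 11³ = 1331

1331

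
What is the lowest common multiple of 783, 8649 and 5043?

1264890303

783 = 3³ · 29; 8649 = 3² · 31²; 5043 = 3 · 41²
lcm takes max exponent of each prime: 3³ · 29 · 31² · 41² = 1264890303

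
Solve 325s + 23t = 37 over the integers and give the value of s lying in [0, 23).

20

Reduce mod 23: 325s ≡ 37 (mod 23). With g = gcd(325, 23) = 1 dividing 37, divide through: 325s ≡ 37 (mod 23).
Since gcd(325, 23) = 1, s ≡ 37·(325)⁻¹ ≡ 20 (mod 23). Smallest non-negative: 20.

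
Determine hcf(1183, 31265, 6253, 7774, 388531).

169

gcd(1183, 31265): 31265 = 26·1183 + 507; 1183 = 2·507 + 169; 507 = 3·169 + 0 → 169
gcd(169, 6253): 6253 = 37·169 + 0 → 169
gcd(169, 7774): 7774 = 46·169 + 0 → 169
gcd(169, 388531): 388531 = 2299·169 + 0 → 169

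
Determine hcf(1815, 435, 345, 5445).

1815 = 3 · 5 · 11²; 435 = 3 · 5 · 29; 345 = 3 · 5 · 23; 5445 = 3² · 5 · 11²
gcd takes min exponent of each prime: 3 · 5 = 15

15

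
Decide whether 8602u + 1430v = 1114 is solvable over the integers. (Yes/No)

gcd(8602, 1430): 8602 = 6·1430 + 22; 1430 = 65·22 + 0 → 22
22 does not divide 1114, so a solution does not exist.

No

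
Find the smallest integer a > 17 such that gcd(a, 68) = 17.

51

gcd(a, 68) = 17 forces 17 | a; write a = 17s. Then gcd(17s, 17·4) = 17·gcd(s, 4), so need gcd(s, 4) = 1.
17s > 17 gives s ≥ 2. The least s ≥ 2 coprime to 4 is 3, so a = 17·3 = 51.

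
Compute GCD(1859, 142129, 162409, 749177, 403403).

169

gcd(1859, 142129): 142129 = 76·1859 + 845; 1859 = 2·845 + 169; 845 = 5·169 + 0 → 169
gcd(169, 162409): 162409 = 961·169 + 0 → 169
gcd(169, 749177): 749177 = 4433·169 + 0 → 169
gcd(169, 403403): 403403 = 2387·169 + 0 → 169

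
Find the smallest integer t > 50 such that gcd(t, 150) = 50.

gcd(t, 150) = 50 forces 50 | t; write t = 50s. Then gcd(50s, 50·3) = 50·gcd(s, 3), so need gcd(s, 3) = 1.
50s > 50 gives s ≥ 2. The least s ≥ 2 coprime to 3 is 2, so t = 50·2 = 100.

100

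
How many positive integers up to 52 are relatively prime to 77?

41

77 = 7·11. Inclusion–exclusion on these primes:
52 − ⌊52/7⌋ − ⌊52/11⌋ + ⌊52/77⌋ = 41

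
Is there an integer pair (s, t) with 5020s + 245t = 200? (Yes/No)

Yes

gcd(5020, 245): 5020 = 20·245 + 120; 245 = 2·120 + 5; 120 = 24·5 + 0 → 5
5 divides 200, so a solution exists.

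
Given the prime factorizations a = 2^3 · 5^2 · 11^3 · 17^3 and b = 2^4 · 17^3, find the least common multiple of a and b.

2615681200

max exponent per prime: 2^4 · 5^2 · 11^3 · 17^3 = 2615681200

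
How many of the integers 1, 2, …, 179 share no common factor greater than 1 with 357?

97

Prime factors of 357: 3, 7, 17. Count integers ≤ 179 divisible by none of them.
By inclusion–exclusion: 179 − ⌊179/3⌋ − ⌊179/7⌋ − ⌊179/17⌋ + ⌊179/21⌋ + ⌊179/51⌋ + ⌊179/119⌋ − ⌊179/357⌋ = 97.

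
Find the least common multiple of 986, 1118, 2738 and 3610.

1361975756830

lcm(986, 1118) = 986·1118/gcd = 1102348/2 = 551174
lcm(551174, 2738) = 551174·2738/gcd = 1509114412/2 = 754557206
lcm(754557206, 3610) = 754557206·3610/gcd = 2723951513660/2 = 1361975756830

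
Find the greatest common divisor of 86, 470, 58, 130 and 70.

86 = 2 · 43; 470 = 2 · 5 · 47; 58 = 2 · 29; 130 = 2 · 5 · 13; 70 = 2 · 5 · 7
gcd takes min exponent of each prime: 2 = 2

2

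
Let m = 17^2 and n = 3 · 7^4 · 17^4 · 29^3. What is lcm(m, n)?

14672465397807

max exponent per prime: 3 · 7^4 · 17^4 · 29^3 = 14672465397807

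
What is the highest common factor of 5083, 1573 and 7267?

13

5083 = 13 · 17 · 23; 1573 = 11² · 13; 7267 = 13² · 43
gcd takes min exponent of each prime: 13 = 13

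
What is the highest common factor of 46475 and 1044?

46475 = 5² · 11 · 13²
1044 = 2² · 3² · 29
Common: 1 = 1

1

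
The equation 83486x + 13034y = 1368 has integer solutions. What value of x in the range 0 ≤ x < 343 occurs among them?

20

Euclid: 83486 = 6·13034 + 5282; 13034 = 2·5282 + 2470; 5282 = 2·2470 + 342; 2470 = 7·342 + 76; 342 = 4·76 + 38; 76 = 2·38 + 0 → gcd = 38; 1368 = 38·36.
Back-substitution yields 83486·(153) + 13034·(-980) = 38, so one solution is x = 153·36 = 5508, y = -980·36 = -35280.
Solutions in x differ by 13034/38 = 343; the one in [0, 343) is 5508 mod 343 = 20.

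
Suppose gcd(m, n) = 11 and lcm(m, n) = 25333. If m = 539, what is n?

517

Using mn = gcd(m,n)·lcm(m,n) = 11·25333 = 278663, we get n = 278663/539 = 517.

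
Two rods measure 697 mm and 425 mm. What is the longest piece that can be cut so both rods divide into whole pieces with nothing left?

17

697 = 17 · 41
425 = 5² · 17
Common: 17 = 17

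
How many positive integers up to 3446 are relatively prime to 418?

1483

418 = 2·11·19. Inclusion–exclusion on these primes:
3446 − ⌊3446/2⌋ − ⌊3446/11⌋ − ⌊3446/19⌋ + ⌊3446/22⌋ + ⌊3446/38⌋ + ⌊3446/209⌋ − ⌊3446/418⌋ = 1483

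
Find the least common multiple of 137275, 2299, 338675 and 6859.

4275368513075

137275 = 5² · 17² · 19; 2299 = 11² · 19; 338675 = 5² · 19 · 23 · 31; 6859 = 19³
lcm takes max exponent of each prime: 5² · 11² · 17² · 19³ · 23 · 31 = 4275368513075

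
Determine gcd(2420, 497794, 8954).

gcd(2420, 497794): 497794 = 205·2420 + 1694; 2420 = 1·1694 + 726; 1694 = 2·726 + 242; 726 = 3·242 + 0 → 242
gcd(242, 8954): 8954 = 37·242 + 0 → 242

242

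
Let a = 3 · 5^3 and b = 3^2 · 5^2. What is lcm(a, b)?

max exponent per prime: 3^2 · 5^3 = 1125

1125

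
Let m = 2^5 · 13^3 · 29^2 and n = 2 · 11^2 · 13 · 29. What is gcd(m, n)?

min exponent per shared prime: 2 · 13 · 29 = 754

754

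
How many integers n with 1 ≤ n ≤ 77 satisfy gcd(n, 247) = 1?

68

247 = 13·19. Inclusion–exclusion on these primes:
77 − ⌊77/13⌋ − ⌊77/19⌋ + ⌊77/247⌋ = 68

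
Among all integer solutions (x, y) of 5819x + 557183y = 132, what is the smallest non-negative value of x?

19342

Reduce mod 557183: 5819x ≡ 132 (mod 557183). With g = gcd(5819, 557183) = 11 dividing 132, divide through: 529x ≡ 12 (mod 50653).
Since gcd(529, 50653) = 1, x ≡ 12·(529)⁻¹ ≡ 19342 (mod 50653). Smallest non-negative: 19342.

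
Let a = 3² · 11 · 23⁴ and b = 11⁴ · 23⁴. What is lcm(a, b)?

max exponent per prime: 3² · 11⁴ · 23⁴ = 36874368729

36874368729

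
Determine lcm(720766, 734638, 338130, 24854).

535914747810

720766 = 2 · 17² · 29 · 43; 734638 = 2 · 17² · 31 · 41; 338130 = 2 · 3² · 5 · 13 · 17²; 24854 = 2 · 17² · 43
lcm takes max exponent of each prime: 2 · 3² · 5 · 13 · 17² · 29 · 31 · 41 · 43 = 535914747810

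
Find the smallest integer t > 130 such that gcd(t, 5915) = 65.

195

Multiples of 65 above 130: 65·3, 65·4, … . Need the cofactor coprime to 5915/65 = 91.
Checking s = 3, 4, … the first with gcd(s, 91) = 1 is s = 3, giving 195.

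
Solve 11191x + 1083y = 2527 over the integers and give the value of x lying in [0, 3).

gcd(11191, 1083) = 361 (Euclid: 11191 = 10·1083 + 361; 1083 = 3·361 + 0), and 361 | 2527.
Extended Euclid: 11191·(1) + 1083·(-10) = 361. Scale by 7: x₀ = 7.
General solution x = x₀ + 3t; reducing mod 3 gives x = 1 (and y = -8).

1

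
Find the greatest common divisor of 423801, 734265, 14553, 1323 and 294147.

441

gcd(423801, 734265): 734265 = 1·423801 + 310464; 423801 = 1·310464 + 113337; 310464 = 2·113337 + 83790; 113337 = 1·83790 + 29547; 83790 = 2·29547 + 24696; 29547 = 1·24696 + 4851; 24696 = 5·4851 + 441; 4851 = 11·441 + 0 → 441
gcd(441, 14553): 14553 = 33·441 + 0 → 441
gcd(441, 1323): 1323 = 3·441 + 0 → 441
gcd(441, 294147): 294147 = 667·441 + 0 → 441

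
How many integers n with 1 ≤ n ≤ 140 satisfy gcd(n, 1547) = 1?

Prime factors of 1547: 7, 13, 17. Count integers ≤ 140 divisible by none of them.
By inclusion–exclusion: 140 − ⌊140/7⌋ − ⌊140/13⌋ − ⌊140/17⌋ + ⌊140/91⌋ + ⌊140/119⌋ + ⌊140/221⌋ − ⌊140/1547⌋ = 104.

104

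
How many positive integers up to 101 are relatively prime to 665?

65

Prime factors of 665: 5, 7, 19. Count integers ≤ 101 divisible by none of them.
By inclusion–exclusion: 101 − ⌊101/5⌋ − ⌊101/7⌋ − ⌊101/19⌋ + ⌊101/35⌋ + ⌊101/95⌋ + ⌊101/133⌋ − ⌊101/665⌋ = 65.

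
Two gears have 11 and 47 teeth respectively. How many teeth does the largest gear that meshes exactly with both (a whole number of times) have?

1

11 = 11
47 = 47
Common: 1 = 1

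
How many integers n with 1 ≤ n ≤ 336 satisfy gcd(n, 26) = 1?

155

26 = 2·13. Inclusion–exclusion on these primes:
336 − ⌊336/2⌋ − ⌊336/13⌋ + ⌊336/26⌋ = 155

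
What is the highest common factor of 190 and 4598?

38

Euclid: 4598 = 24·190 + 38; 190 = 5·38 + 0. Last nonzero remainder: 38.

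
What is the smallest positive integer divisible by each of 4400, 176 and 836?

83600

lcm(4400, 176) = 4400·176/gcd = 774400/176 = 4400
lcm(4400, 836) = 4400·836/gcd = 3678400/44 = 83600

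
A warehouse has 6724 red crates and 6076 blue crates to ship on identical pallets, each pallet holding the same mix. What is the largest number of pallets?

4

Euclid: 6724 = 1·6076 + 648; 6076 = 9·648 + 244; 648 = 2·244 + 160; 244 = 1·160 + 84; 160 = 1·84 + 76; 84 = 1·76 + 8; 76 = 9·8 + 4; 8 = 2·4 + 0. Last nonzero remainder: 4.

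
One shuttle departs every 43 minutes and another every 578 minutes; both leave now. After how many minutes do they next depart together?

gcd first: 578 = 13·43 + 19; 43 = 2·19 + 5; 19 = 3·5 + 4; 5 = 1·4 + 1; 4 = 4·1 + 0 → gcd = 1
lcm = 43·578/gcd = 24854/1 = 24854

24854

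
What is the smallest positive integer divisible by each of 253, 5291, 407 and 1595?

lcm(253, 5291) = 253·5291/gcd = 1338623/11 = 121693
lcm(121693, 407) = 121693·407/gcd = 49529051/407 = 121693
lcm(121693, 1595) = 121693·1595/gcd = 194100335/11 = 17645485

17645485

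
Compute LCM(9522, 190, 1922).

lcm(9522, 190) = 9522·190/gcd = 1809180/2 = 904590
lcm(904590, 1922) = 904590·1922/gcd = 1738621980/2 = 869310990

869310990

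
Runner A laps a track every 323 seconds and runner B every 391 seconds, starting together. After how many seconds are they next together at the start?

7429

gcd first: 391 = 1·323 + 68; 323 = 4·68 + 51; 68 = 1·51 + 17; 51 = 3·17 + 0 → gcd = 17
lcm = 323·391/gcd = 126293/17 = 7429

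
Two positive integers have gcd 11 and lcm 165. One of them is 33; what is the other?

Using mn = gcd(m,n)·lcm(m,n) = 11·165 = 1815, we get n = 1815/33 = 55.

55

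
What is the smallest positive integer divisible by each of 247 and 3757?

247 = 13 · 19; 3757 = 13 · 17²
max exponents: 13 · 17² · 19 = 71383

71383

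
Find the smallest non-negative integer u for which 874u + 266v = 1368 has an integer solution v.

gcd(874, 266) = 38 (Euclid: 874 = 3·266 + 76; 266 = 3·76 + 38; 76 = 2·38 + 0), and 38 | 1368.
Extended Euclid: 874·(-3) + 266·(10) = 38. Scale by 36: u₀ = -108.
General solution u = u₀ + 7t; reducing mod 7 gives u = 4 (and v = -8).

4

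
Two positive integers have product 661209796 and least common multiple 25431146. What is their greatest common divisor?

26

gcd·lcm = product, so gcd = 661209796/25431146 = 26.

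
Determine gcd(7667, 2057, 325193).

187

gcd(7667, 2057): 7667 = 3·2057 + 1496; 2057 = 1·1496 + 561; 1496 = 2·561 + 374; 561 = 1·374 + 187; 374 = 2·187 + 0 → 187
gcd(187, 325193): 325193 = 1739·187 + 0 → 187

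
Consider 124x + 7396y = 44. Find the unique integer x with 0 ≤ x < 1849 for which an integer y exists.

60

Reduce mod 7396: 124x ≡ 44 (mod 7396). With g = gcd(124, 7396) = 4 dividing 44, divide through: 31x ≡ 11 (mod 1849).
Since gcd(31, 1849) = 1, x ≡ 11·(31)⁻¹ ≡ 60 (mod 1849). Smallest non-negative: 60.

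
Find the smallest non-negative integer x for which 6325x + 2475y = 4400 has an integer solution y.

5

gcd(6325, 2475) = 275 (Euclid: 6325 = 2·2475 + 1375; 2475 = 1·1375 + 1100; 1375 = 1·1100 + 275; 1100 = 4·275 + 0), and 275 | 4400.
Extended Euclid: 6325·(2) + 2475·(-5) = 275. Scale by 16: x₀ = 32.
General solution x = x₀ + 9t; reducing mod 9 gives x = 5 (and y = -11).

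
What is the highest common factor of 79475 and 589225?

79475 = 5² · 11 · 17²
589225 = 5² · 7² · 13 · 37
Common: 5² = 25

25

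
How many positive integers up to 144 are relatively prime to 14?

14 = 2·7. Inclusion–exclusion on these primes:
144 − ⌊144/2⌋ − ⌊144/7⌋ + ⌊144/14⌋ = 62

62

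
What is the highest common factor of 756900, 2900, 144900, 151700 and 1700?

gcd(756900, 2900): 756900 = 261·2900 + 0 → 2900
gcd(2900, 144900): 144900 = 49·2900 + 2800; 2900 = 1·2800 + 100; 2800 = 28·100 + 0 → 100
gcd(100, 151700): 151700 = 1517·100 + 0 → 100
gcd(100, 1700): 1700 = 17·100 + 0 → 100

100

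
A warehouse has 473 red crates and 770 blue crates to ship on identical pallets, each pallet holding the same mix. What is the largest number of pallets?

11

473 = 11 · 43
770 = 2 · 5 · 7 · 11
Common: 11 = 11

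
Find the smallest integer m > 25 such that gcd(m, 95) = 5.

gcd(m, 95) = 5 forces 5 | m; write m = 5s. Then gcd(5s, 5·19) = 5·gcd(s, 19), so need gcd(s, 19) = 1.
5s > 25 gives s ≥ 6. The least s ≥ 6 coprime to 19 is 6, so m = 5·6 = 30.

30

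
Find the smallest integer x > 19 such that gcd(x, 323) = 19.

323 = 19·17. Any x with gcd(x, 323) = 19 is a multiple of 19, say 19s, with s coprime to 17.
Need s > 19/19, so s ≥ 2. First s ≥ 2 with gcd(s, 17) = 1 is s = 2. Thus x = 19·2 = 38.

38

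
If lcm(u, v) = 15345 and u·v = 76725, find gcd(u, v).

From gcd × lcm = uv: gcd = 76725 / 15345 = 5.

5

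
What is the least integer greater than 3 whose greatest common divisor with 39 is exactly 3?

6

gcd(m, 39) = 3 forces 3 | m; write m = 3s. Then gcd(3s, 3·13) = 3·gcd(s, 13), so need gcd(s, 13) = 1.
3s > 3 gives s ≥ 2. The least s ≥ 2 coprime to 13 is 2, so m = 3·2 = 6.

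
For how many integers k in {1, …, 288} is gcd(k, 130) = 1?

130 = 2·5·13. Inclusion–exclusion on these primes:
288 − ⌊288/2⌋ − ⌊288/5⌋ − ⌊288/13⌋ + ⌊288/10⌋ + ⌊288/26⌋ + ⌊288/65⌋ − ⌊288/130⌋ = 106

106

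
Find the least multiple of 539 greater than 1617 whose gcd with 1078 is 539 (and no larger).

2695

1078 = 539·2. Any t with gcd(t, 1078) = 539 is a multiple of 539, say 539s, with s coprime to 2.
Need s > 1617/539, so s ≥ 4. First s ≥ 4 with gcd(s, 2) = 1 is s = 5. Thus t = 539·5 = 2695.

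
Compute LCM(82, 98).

4018

gcd first: 98 = 1·82 + 16; 82 = 5·16 + 2; 16 = 8·2 + 0 → gcd = 2
lcm = 82·98/gcd = 8036/2 = 4018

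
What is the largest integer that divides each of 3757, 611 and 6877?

3757 = 13 · 17²; 611 = 13 · 47; 6877 = 13 · 23²
gcd takes min exponent of each prime: 13 = 13

13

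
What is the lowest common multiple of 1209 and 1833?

56823

gcd first: 1833 = 1·1209 + 624; 1209 = 1·624 + 585; 624 = 1·585 + 39; 585 = 15·39 + 0 → gcd = 39
lcm = 1209·1833/gcd = 2216097/39 = 56823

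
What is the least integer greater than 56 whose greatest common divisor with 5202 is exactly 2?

Multiples of 2 above 56: 2·29, 2·30, … . Need the cofactor coprime to 5202/2 = 2601.
Checking s = 29, 30, … the first with gcd(s, 2601) = 1 is s = 29, giving 58.

58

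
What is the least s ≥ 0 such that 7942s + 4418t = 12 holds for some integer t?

1868

Reduce mod 4418: 7942s ≡ 12 (mod 4418). With g = gcd(7942, 4418) = 2 dividing 12, divide through: 3971s ≡ 6 (mod 2209).
Since gcd(3971, 2209) = 1, s ≡ 6·(3971)⁻¹ ≡ 1868 (mod 2209). Smallest non-negative: 1868.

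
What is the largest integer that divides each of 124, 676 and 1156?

gcd(124, 676): 676 = 5·124 + 56; 124 = 2·56 + 12; 56 = 4·12 + 8; 12 = 1·8 + 4; 8 = 2·4 + 0 → 4
gcd(4, 1156): 1156 = 289·4 + 0 → 4

4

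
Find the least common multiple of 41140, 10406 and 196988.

lcm(41140, 10406) = 41140·10406/gcd = 428102840/242 = 1769020
lcm(1769020, 196988) = 1769020·196988/gcd = 348475711760/484 = 719991140

719991140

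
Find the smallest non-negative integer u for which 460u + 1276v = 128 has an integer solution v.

Euclid: 1276 = 2·460 + 356; 460 = 1·356 + 104; 356 = 3·104 + 44; 104 = 2·44 + 16; 44 = 2·16 + 12; 16 = 1·12 + 4; 12 = 3·4 + 0 → gcd = 4; 128 = 4·32.
Back-substitution yields 460·(86) + 1276·(-31) = 4, so one solution is u = 86·32 = 2752, v = -31·32 = -992.
Solutions in u differ by 1276/4 = 319; the one in [0, 319) is 2752 mod 319 = 200.

200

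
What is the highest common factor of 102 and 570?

6

102 = 2 · 3 · 17
570 = 2 · 3 · 5 · 19
Common: 2 · 3 = 6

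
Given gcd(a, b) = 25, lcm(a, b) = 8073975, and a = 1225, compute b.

a·b = gcd·lcm = 25·8073975 = 201849375, so b = 201849375/1225 = 164775.

164775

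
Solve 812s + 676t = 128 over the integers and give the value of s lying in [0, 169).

160

Euclid: 812 = 1·676 + 136; 676 = 4·136 + 132; 136 = 1·132 + 4; 132 = 33·4 + 0 → gcd = 4; 128 = 4·32.
Back-substitution yields 812·(5) + 676·(-6) = 4, so one solution is s = 5·32 = 160, t = -6·32 = -192.
Solutions in s differ by 676/4 = 169; the one in [0, 169) is 160 mod 169 = 160.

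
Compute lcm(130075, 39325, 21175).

11836825

130075 = 5² · 11² · 43; 39325 = 5² · 11² · 13; 21175 = 5² · 7 · 11²
lcm takes max exponent of each prime: 5² · 7 · 11² · 13 · 43 = 11836825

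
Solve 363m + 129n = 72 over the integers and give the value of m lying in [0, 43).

40

Euclid: 363 = 2·129 + 105; 129 = 1·105 + 24; 105 = 4·24 + 9; 24 = 2·9 + 6; 9 = 1·6 + 3; 6 = 2·3 + 0 → gcd = 3; 72 = 3·24.
Back-substitution yields 363·(16) + 129·(-45) = 3, so one solution is m = 16·24 = 384, n = -45·24 = -1080.
Solutions in m differ by 129/3 = 43; the one in [0, 43) is 384 mod 43 = 40.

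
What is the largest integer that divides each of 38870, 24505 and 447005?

gcd(38870, 24505): 38870 = 1·24505 + 14365; 24505 = 1·14365 + 10140; 14365 = 1·10140 + 4225; 10140 = 2·4225 + 1690; 4225 = 2·1690 + 845; 1690 = 2·845 + 0 → 845
gcd(845, 447005): 447005 = 529·845 + 0 → 845

845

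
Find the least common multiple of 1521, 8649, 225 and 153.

621214425

lcm(1521, 8649) = 1521·8649/gcd = 13155129/9 = 1461681
lcm(1461681, 225) = 1461681·225/gcd = 328878225/9 = 36542025
lcm(36542025, 153) = 36542025·153/gcd = 5590929825/9 = 621214425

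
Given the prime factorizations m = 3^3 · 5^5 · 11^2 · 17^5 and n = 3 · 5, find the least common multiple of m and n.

14495852559375

max exponent per prime: 3^3 · 5^5 · 11^2 · 17^5 = 14495852559375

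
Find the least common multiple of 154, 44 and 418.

5852

lcm(154, 44) = 154·44/gcd = 6776/22 = 308
lcm(308, 418) = 308·418/gcd = 128744/22 = 5852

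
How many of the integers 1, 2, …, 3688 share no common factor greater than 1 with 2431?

2431 = 11·13·17. Inclusion–exclusion on these primes:
3688 − ⌊3688/11⌋ − ⌊3688/13⌋ − ⌊3688/17⌋ + ⌊3688/143⌋ + ⌊3688/187⌋ + ⌊3688/221⌋ − ⌊3688/2431⌋ = 2913

2913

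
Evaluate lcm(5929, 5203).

254947

gcd first: 5929 = 1·5203 + 726; 5203 = 7·726 + 121; 726 = 6·121 + 0 → gcd = 121
lcm = 5929·5203/gcd = 30848587/121 = 254947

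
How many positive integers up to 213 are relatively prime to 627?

Prime factors of 627: 3, 11, 19. Count integers ≤ 213 divisible by none of them.
By inclusion–exclusion: 213 − ⌊213/3⌋ − ⌊213/11⌋ − ⌊213/19⌋ + ⌊213/33⌋ + ⌊213/57⌋ + ⌊213/209⌋ − ⌊213/627⌋ = 122.

122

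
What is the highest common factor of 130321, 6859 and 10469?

gcd(130321, 6859): 130321 = 19·6859 + 0 → 6859
gcd(6859, 10469): 10469 = 1·6859 + 3610; 6859 = 1·3610 + 3249; 3610 = 1·3249 + 361; 3249 = 9·361 + 0 → 361

361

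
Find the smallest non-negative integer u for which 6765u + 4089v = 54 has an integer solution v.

Euclid: 6765 = 1·4089 + 2676; 4089 = 1·2676 + 1413; 2676 = 1·1413 + 1263; 1413 = 1·1263 + 150; 1263 = 8·150 + 63; 150 = 2·63 + 24; 63 = 2·24 + 15; 24 = 1·15 + 9; 15 = 1·9 + 6; 9 = 1·6 + 3; 6 = 2·3 + 0 → gcd = 3; 54 = 3·18.
Back-substitution yields 6765·(-518) + 4089·(857) = 3, so one solution is u = -518·18 = -9324, v = 857·18 = 15426.
Solutions in u differ by 4089/3 = 1363; the one in [0, 1363) is -9324 mod 1363 = 217.

217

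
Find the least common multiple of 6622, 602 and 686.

6622 = 2 · 7 · 11 · 43; 602 = 2 · 7 · 43; 686 = 2 · 7³
lcm takes max exponent of each prime: 2 · 7³ · 11 · 43 = 324478

324478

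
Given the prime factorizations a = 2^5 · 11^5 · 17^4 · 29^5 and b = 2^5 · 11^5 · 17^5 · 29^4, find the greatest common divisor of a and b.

304439556934318432

min exponent per shared prime: 2^5 · 11^5 · 17^4 · 29^4 = 304439556934318432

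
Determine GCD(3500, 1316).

Euclid: 3500 = 2·1316 + 868; 1316 = 1·868 + 448; 868 = 1·448 + 420; 448 = 1·420 + 28; 420 = 15·28 + 0. Last nonzero remainder: 28.

28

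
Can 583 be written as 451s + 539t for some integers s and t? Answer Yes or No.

By Bézout, 451s + 539t = 583 has integer solutions iff gcd(451, 539) | 583.
Euclid: 539 = 1·451 + 88; 451 = 5·88 + 11; 88 = 8·11 + 0. gcd = 11; 583 mod 11 = 0. Yes.

Yes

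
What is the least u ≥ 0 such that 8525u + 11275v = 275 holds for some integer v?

4

gcd(8525, 11275) = 275 (Euclid: 11275 = 1·8525 + 2750; 8525 = 3·2750 + 275; 2750 = 10·275 + 0), and 275 | 275.
Extended Euclid: 8525·(4) + 11275·(-3) = 275. Scale by 1: u₀ = 4.
General solution u = u₀ + 41t; reducing mod 41 gives u = 4 (and v = -3).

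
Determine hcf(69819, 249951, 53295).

51

69819 = 3 · 17 · 37²; 249951 = 3 · 13² · 17 · 29; 53295 = 3 · 5 · 11 · 17 · 19
gcd takes min exponent of each prime: 3 · 17 = 51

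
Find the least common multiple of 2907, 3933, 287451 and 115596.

75977898516

2907 = 3² · 17 · 19; 3933 = 3² · 19 · 23; 287451 = 3² · 19 · 41²; 115596 = 2² · 3² · 13² · 19
lcm takes max exponent of each prime: 2² · 3² · 13² · 17 · 19 · 23 · 41² = 75977898516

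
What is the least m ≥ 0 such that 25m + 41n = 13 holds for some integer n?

Reduce mod 41: 25m ≡ 13 (mod 41). With g = gcd(25, 41) = 1 dividing 13, divide through: 25m ≡ 13 (mod 41).
Since gcd(25, 41) = 1, m ≡ 13·(25)⁻¹ ≡ 12 (mod 41). Smallest non-negative: 12.

12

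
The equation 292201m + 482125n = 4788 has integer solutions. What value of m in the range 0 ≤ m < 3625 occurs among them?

Reduce mod 482125: 292201m ≡ 4788 (mod 482125). With g = gcd(292201, 482125) = 133 dividing 4788, divide through: 2197m ≡ 36 (mod 3625).
Since gcd(2197, 3625) = 1, m ≡ 36·(2197)⁻¹ ≡ 1188 (mod 3625). Smallest non-negative: 1188.

1188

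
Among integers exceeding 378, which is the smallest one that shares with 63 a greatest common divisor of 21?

Multiples of 21 above 378: 21·19, 21·20, … . Need the cofactor coprime to 63/21 = 3.
Checking s = 19, 20, … the first with gcd(s, 3) = 1 is s = 19, giving 399.

399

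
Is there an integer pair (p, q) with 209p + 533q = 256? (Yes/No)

gcd(209, 533): 533 = 2·209 + 115; 209 = 1·115 + 94; 115 = 1·94 + 21; 94 = 4·21 + 10; 21 = 2·10 + 1; 10 = 10·1 + 0 → 1
1 divides 256, so a solution exists.

Yes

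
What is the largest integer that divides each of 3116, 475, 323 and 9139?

gcd(3116, 475): 3116 = 6·475 + 266; 475 = 1·266 + 209; 266 = 1·209 + 57; 209 = 3·57 + 38; 57 = 1·38 + 19; 38 = 2·19 + 0 → 19
gcd(19, 323): 323 = 17·19 + 0 → 19
gcd(19, 9139): 9139 = 481·19 + 0 → 19

19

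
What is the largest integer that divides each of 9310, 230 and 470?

gcd(9310, 230): 9310 = 40·230 + 110; 230 = 2·110 + 10; 110 = 11·10 + 0 → 10
gcd(10, 470): 470 = 47·10 + 0 → 10

10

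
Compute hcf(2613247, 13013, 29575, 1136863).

1183

gcd(2613247, 13013): 2613247 = 200·13013 + 10647; 13013 = 1·10647 + 2366; 10647 = 4·2366 + 1183; 2366 = 2·1183 + 0 → 1183
gcd(1183, 29575): 29575 = 25·1183 + 0 → 1183
gcd(1183, 1136863): 1136863 = 961·1183 + 0 → 1183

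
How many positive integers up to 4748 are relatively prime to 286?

1992

286 = 2·11·13. Inclusion–exclusion on these primes:
4748 − ⌊4748/2⌋ − ⌊4748/11⌋ − ⌊4748/13⌋ + ⌊4748/22⌋ + ⌊4748/26⌋ + ⌊4748/143⌋ − ⌊4748/286⌋ = 1992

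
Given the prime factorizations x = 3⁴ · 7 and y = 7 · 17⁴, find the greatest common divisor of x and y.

min exponent per shared prime: 7 = 7

7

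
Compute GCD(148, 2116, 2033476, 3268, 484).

4

gcd(148, 2116): 2116 = 14·148 + 44; 148 = 3·44 + 16; 44 = 2·16 + 12; 16 = 1·12 + 4; 12 = 3·4 + 0 → 4
gcd(4, 2033476): 2033476 = 508369·4 + 0 → 4
gcd(4, 3268): 3268 = 817·4 + 0 → 4
gcd(4, 484): 484 = 121·4 + 0 → 4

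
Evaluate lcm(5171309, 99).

gcd first: 5171309 = 52235·99 + 44; 99 = 2·44 + 11; 44 = 4·11 + 0 → gcd = 11
lcm = 5171309·99/gcd = 511959591/11 = 46541781

46541781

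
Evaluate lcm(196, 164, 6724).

196 = 2² · 7²; 164 = 2² · 41; 6724 = 2² · 41²
lcm takes max exponent of each prime: 2² · 7² · 41² = 329476

329476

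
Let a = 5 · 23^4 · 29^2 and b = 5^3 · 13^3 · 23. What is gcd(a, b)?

115

min exponent per shared prime: 5 · 23 = 115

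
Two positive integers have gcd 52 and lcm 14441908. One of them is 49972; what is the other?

15028

Using ab = gcd(a,b)·lcm(a,b) = 52·14441908 = 750979216, we get b = 750979216/49972 = 15028.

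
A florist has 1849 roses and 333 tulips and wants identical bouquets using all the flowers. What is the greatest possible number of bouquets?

1

1849 = 43²
333 = 3² · 37
Common: 1 = 1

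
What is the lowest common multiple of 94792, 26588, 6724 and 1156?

89388856

lcm(94792, 26588) = 94792·26588/gcd = 2520329696/1156 = 2180216
lcm(2180216, 6724) = 2180216·6724/gcd = 14659772384/164 = 89388856
lcm(89388856, 1156) = 89388856·1156/gcd = 103333517536/1156 = 89388856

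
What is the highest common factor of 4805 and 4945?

4805 = 5 · 31²
4945 = 5 · 23 · 43
Common: 5 = 5

5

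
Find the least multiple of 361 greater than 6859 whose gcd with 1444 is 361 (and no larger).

7581

gcd(m, 1444) = 361 forces 361 | m; write m = 361s. Then gcd(361s, 361·4) = 361·gcd(s, 4), so need gcd(s, 4) = 1.
361s > 6859 gives s ≥ 20. The least s ≥ 20 coprime to 4 is 21, so m = 361·21 = 7581.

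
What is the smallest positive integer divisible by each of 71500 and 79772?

gcd first: 79772 = 1·71500 + 8272; 71500 = 8·8272 + 5324; 8272 = 1·5324 + 2948; 5324 = 1·2948 + 2376; 2948 = 1·2376 + 572; 2376 = 4·572 + 88; 572 = 6·88 + 44; 88 = 2·44 + 0 → gcd = 44
lcm = 71500·79772/gcd = 5703698000/44 = 129629500

129629500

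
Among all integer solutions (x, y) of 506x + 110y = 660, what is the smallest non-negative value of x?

0

Reduce mod 110: 506x ≡ 660 (mod 110). With g = gcd(506, 110) = 22 dividing 660, divide through: 23x ≡ 30 (mod 5).
Since gcd(23, 5) = 1, x ≡ 30·(23)⁻¹ ≡ 0 (mod 5). Smallest non-negative: 0.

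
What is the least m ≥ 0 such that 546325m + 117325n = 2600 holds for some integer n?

gcd(546325, 117325) = 325 (Euclid: 546325 = 4·117325 + 77025; 117325 = 1·77025 + 40300; 77025 = 1·40300 + 36725; 40300 = 1·36725 + 3575; 36725 = 10·3575 + 975; 3575 = 3·975 + 650; 975 = 1·650 + 325; 650 = 2·325 + 0), and 325 | 2600.
Extended Euclid: 546325·(131) + 117325·(-610) = 325. Scale by 8: m₀ = 1048.
General solution m = m₀ + 361t; reducing mod 361 gives m = 326 (and n = -1518).

326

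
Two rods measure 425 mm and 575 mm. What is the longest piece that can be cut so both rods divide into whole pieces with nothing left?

425 = 5² · 17
575 = 5² · 23
Common: 5² = 25

25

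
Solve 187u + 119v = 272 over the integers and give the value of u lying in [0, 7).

4

gcd(187, 119) = 17 (Euclid: 187 = 1·119 + 68; 119 = 1·68 + 51; 68 = 1·51 + 17; 51 = 3·17 + 0), and 17 | 272.
Extended Euclid: 187·(2) + 119·(-3) = 17. Scale by 16: u₀ = 32.
General solution u = u₀ + 7t; reducing mod 7 gives u = 4 (and v = -4).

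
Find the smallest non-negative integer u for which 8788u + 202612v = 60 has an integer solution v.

Euclid: 202612 = 23·8788 + 488; 8788 = 18·488 + 4; 488 = 122·4 + 0 → gcd = 4; 60 = 4·15.
Back-substitution yields 8788·(415) + 202612·(-18) = 4, so one solution is u = 415·15 = 6225, v = -18·15 = -270.
Solutions in u differ by 202612/4 = 50653; the one in [0, 50653) is 6225 mod 50653 = 6225.

6225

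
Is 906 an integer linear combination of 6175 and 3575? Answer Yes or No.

No

By Bézout, 6175x + 3575y = 906 has integer solutions iff gcd(6175, 3575) | 906.
Euclid: 6175 = 1·3575 + 2600; 3575 = 1·2600 + 975; 2600 = 2·975 + 650; 975 = 1·650 + 325; 650 = 2·325 + 0. gcd = 325; 906 mod 325 = 256. No.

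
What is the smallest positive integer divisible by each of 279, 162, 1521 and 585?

lcm(279, 162) = 279·162/gcd = 45198/9 = 5022
lcm(5022, 1521) = 5022·1521/gcd = 7638462/9 = 848718
lcm(848718, 585) = 848718·585/gcd = 496500030/117 = 4243590

4243590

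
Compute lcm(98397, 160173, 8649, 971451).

1074839779752219

98397 = 3² · 13 · 29²; 160173 = 3² · 13 · 37²; 8649 = 3² · 31²; 971451 = 3² · 13 · 19² · 23
lcm takes max exponent of each prime: 3² · 13 · 19² · 23 · 29² · 31² · 37² = 1074839779752219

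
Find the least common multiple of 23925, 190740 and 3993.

3346533300

lcm(23925, 190740) = 23925·190740/gcd = 4563454500/165 = 27657300
lcm(27657300, 3993) = 27657300·3993/gcd = 110435598900/33 = 3346533300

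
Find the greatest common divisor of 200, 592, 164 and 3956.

4

gcd(200, 592): 592 = 2·200 + 192; 200 = 1·192 + 8; 192 = 24·8 + 0 → 8
gcd(8, 164): 164 = 20·8 + 4; 8 = 2·4 + 0 → 4
gcd(4, 3956): 3956 = 989·4 + 0 → 4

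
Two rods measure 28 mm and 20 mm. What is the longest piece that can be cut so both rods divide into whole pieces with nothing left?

4

Euclid: 28 = 1·20 + 8; 20 = 2·8 + 4; 8 = 2·4 + 0. Last nonzero remainder: 4.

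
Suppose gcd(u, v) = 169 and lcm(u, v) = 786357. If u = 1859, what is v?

71487

Using uv = gcd(u,v)·lcm(u,v) = 169·786357 = 132894333, we get v = 132894333/1859 = 71487.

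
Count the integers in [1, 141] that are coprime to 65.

Prime factors of 65: 5, 13. Count integers ≤ 141 divisible by none of them.
By inclusion–exclusion: 141 − ⌊141/5⌋ − ⌊141/13⌋ + ⌊141/65⌋ = 105.

105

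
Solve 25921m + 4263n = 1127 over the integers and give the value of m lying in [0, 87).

53

Reduce mod 4263: 25921m ≡ 1127 (mod 4263). With g = gcd(25921, 4263) = 49 dividing 1127, divide through: 529m ≡ 23 (mod 87).
Since gcd(529, 87) = 1, m ≡ 23·(529)⁻¹ ≡ 53 (mod 87). Smallest non-negative: 53.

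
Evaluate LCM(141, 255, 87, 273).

31628415

lcm(141, 255) = 141·255/gcd = 35955/3 = 11985
lcm(11985, 87) = 11985·87/gcd = 1042695/3 = 347565
lcm(347565, 273) = 347565·273/gcd = 94885245/3 = 31628415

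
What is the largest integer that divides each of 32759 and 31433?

Euclid: 32759 = 1·31433 + 1326; 31433 = 23·1326 + 935; 1326 = 1·935 + 391; 935 = 2·391 + 153; 391 = 2·153 + 85; 153 = 1·85 + 68; 85 = 1·68 + 17; 68 = 4·17 + 0. Last nonzero remainder: 17.

17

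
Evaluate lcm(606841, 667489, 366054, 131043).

lcm(606841, 667489) = 606841·667489/gcd = 405059692249/361 = 1122049009
lcm(1122049009, 366054) = 1122049009·366054/gcd = 410730527940486/361 = 1137757695126
lcm(1137757695126, 131043) = 1137757695126·131043/gcd = 149095181642396418/1083 = 137668681110246

137668681110246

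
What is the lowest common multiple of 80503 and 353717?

80503 = 19² · 223; 353717 = 7 · 13³ · 23
max exponents: 7 · 13³ · 19² · 23 · 223 = 28475279651

28475279651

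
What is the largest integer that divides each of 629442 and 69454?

629442 = 2 · 3² · 11² · 17²
69454 = 2 · 7 · 11² · 41
Common: 2 · 11² = 242

242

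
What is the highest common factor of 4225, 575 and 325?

25

gcd(4225, 575): 4225 = 7·575 + 200; 575 = 2·200 + 175; 200 = 1·175 + 25; 175 = 7·25 + 0 → 25
gcd(25, 325): 325 = 13·25 + 0 → 25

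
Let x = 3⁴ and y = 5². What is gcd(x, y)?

1

min exponent per shared prime: (none) = 1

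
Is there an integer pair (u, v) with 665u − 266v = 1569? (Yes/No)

No

By Bézout, 665u − 266v = 1569 has integer solutions iff gcd(665, 266) | 1569.
Euclid: 665 = 2·266 + 133; 266 = 2·133 + 0. gcd = 133; 1569 mod 133 = 106. No.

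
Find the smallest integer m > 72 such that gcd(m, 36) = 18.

90

Multiples of 18 above 72: 18·5, 18·6, … . Need the cofactor coprime to 36/18 = 2.
Checking s = 5, 6, … the first with gcd(s, 2) = 1 is s = 5, giving 90.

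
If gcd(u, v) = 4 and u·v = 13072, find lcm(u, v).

gcd·lcm = product, so lcm = 13072/4 = 3268.

3268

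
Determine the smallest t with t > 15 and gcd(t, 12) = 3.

21

gcd(t, 12) = 3 forces 3 | t; write t = 3s. Then gcd(3s, 3·4) = 3·gcd(s, 4), so need gcd(s, 4) = 1.
3s > 15 gives s ≥ 6. The least s ≥ 6 coprime to 4 is 7, so t = 3·7 = 21.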